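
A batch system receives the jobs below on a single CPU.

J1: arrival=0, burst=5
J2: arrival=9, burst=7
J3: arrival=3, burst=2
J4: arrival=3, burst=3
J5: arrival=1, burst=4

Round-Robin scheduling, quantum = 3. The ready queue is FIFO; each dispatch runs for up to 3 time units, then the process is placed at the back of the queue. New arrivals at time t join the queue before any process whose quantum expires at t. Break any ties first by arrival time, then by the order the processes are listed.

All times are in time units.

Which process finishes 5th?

J2

Gantt: | J1 0-3 | J5 3-6 | J3 6-8 | J4 8-11 | J1 11-13 | J5 13-14 | J2 14-21 |
Completion: J1=13  J2=21  J3=8  J4=11  J5=14
Turnaround (C−A): J1=13  J2=12  J3=5  J4=8  J5=13
Finish order: J3 → J4 → J1 → J5 → J2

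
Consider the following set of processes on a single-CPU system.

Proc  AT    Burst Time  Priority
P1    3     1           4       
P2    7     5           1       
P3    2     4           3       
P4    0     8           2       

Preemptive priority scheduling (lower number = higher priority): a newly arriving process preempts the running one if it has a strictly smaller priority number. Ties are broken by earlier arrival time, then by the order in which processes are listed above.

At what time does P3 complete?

Timeline: | P4 0-7 | P2 7-12 | P4 12-13 | P3 13-17 | P1 17-18 |
Completion: P1=18  P2=12  P3=17  P4=13
Turnaround (C−A): P1=15  P2=5  P3=15  P4=13

17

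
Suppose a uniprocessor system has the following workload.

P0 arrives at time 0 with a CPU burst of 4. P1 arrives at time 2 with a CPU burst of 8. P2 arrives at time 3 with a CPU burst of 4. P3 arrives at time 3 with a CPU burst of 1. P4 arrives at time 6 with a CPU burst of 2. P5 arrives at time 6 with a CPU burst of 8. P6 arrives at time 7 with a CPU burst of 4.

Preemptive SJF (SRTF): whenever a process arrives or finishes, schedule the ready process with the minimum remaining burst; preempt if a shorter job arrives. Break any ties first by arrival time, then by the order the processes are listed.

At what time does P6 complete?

15

Schedule: | P0 0-4 | P3 4-5 | P2 5-6 | P4 6-8 | P2 8-11 | P6 11-15 | P1 15-23 | P5 23-31 |
Completion: P0=4  P1=23  P2=11  P3=5  P4=8  P5=31  P6=15
Turnaround (C−A): P0=4  P1=21  P2=8  P3=2  P4=2  P5=25  P6=8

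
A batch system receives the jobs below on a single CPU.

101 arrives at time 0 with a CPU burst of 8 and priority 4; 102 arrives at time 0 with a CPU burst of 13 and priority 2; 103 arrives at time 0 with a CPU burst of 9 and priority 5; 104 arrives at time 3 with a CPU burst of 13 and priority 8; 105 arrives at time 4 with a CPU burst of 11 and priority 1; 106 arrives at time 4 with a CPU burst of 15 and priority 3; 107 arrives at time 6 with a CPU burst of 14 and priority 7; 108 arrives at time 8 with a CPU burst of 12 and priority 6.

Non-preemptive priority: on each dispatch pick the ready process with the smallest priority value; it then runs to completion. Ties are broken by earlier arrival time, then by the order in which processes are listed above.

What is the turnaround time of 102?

13

Timeline: | 102 0-13 | 105 13-24 | 106 24-39 | 101 39-47 | 103 47-56 | 108 56-68 | 107 68-82 | 104 82-95 |
Completion: 101=47  102=13  103=56  104=95  105=24  106=39  107=82  108=68
Turnaround(102) = completion − arrival = 13 − 0 = 13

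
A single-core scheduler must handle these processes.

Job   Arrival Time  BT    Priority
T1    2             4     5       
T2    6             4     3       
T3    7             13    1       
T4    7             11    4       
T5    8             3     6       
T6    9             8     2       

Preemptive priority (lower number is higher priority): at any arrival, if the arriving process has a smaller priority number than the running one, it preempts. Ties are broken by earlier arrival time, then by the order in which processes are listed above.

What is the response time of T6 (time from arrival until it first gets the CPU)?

11

Timeline: | idle 0-2 | T1 2-6 | T2 6-7 | T3 7-20 | T6 20-28 | T2 28-31 | T4 31-42 | T5 42-45 |
Completion: T1=6  T2=31  T3=20  T4=42  T5=45  T6=28
Turnaround (C−A): T1=4  T2=25  T3=13  T4=35  T5=37  T6=19
Response(T6) = first start − arrival = 20 − 9 = 11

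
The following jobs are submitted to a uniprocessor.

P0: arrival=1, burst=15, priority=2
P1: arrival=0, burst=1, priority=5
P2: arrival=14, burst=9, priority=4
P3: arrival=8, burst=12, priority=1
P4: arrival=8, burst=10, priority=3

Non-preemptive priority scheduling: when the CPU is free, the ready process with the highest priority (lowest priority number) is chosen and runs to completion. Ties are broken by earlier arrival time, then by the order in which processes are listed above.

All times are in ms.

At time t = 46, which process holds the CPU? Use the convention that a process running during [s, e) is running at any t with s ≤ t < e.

P2

Schedule: | P1 0-1 | P0 1-16 | P3 16-28 | P4 28-38 | P2 38-47 |
Completion: P0=16  P1=1  P2=47  P3=28  P4=38
Turnaround (C−A): P0=15  P1=1  P2=33  P3=20  P4=30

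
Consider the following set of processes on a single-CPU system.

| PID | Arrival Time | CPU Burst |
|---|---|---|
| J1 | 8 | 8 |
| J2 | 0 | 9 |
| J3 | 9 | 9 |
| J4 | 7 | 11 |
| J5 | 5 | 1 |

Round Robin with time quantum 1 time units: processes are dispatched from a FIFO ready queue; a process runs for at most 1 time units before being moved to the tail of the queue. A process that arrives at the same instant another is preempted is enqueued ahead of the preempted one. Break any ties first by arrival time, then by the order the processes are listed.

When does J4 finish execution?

Gantt: | J2 0-5 | J5 5-6 | J2 6-7 | J4 7-8 | J2 8-9 | J1 9-10 | J4 10-11 | J3 11-12 | J2 12-13 | J1 13-14 | J4 14-15 | J3 15-16 | J2 16-17 | J1 17-18 | J4 18-19 | J3 19-20 | J1 20-21 | J4 21-22 | J3 22-23 | J1 23-24 | J4 24-25 | J3 25-26 | J1 26-27 | J4 27-28 | J3 28-29 | J1 29-30 | J4 30-31 | J3 31-32 | J1 32-33 | J4 33-34 | J3 34-35 | J4 35-36 | J3 36-37 | J4 37-38 |
Completion: J1=33  J2=17  J3=37  J4=38  J5=6
Turnaround (C−A): J1=25  J2=17  J3=28  J4=31  J5=1

38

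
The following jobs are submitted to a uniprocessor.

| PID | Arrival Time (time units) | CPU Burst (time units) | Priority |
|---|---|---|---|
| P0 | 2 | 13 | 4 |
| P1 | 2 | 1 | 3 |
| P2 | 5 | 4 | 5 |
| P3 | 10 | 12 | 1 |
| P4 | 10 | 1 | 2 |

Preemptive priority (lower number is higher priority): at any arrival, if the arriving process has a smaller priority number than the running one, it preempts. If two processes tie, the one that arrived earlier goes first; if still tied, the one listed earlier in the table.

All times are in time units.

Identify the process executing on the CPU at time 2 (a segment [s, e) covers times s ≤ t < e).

Schedule: | idle 0-2 | P1 2-3 | P0 3-10 | P3 10-22 | P4 22-23 | P0 23-29 | P2 29-33 |
Completion: P0=29  P1=3  P2=33  P3=22  P4=23
Turnaround (C−A): P0=27  P1=1  P2=28  P3=12  P4=13

P1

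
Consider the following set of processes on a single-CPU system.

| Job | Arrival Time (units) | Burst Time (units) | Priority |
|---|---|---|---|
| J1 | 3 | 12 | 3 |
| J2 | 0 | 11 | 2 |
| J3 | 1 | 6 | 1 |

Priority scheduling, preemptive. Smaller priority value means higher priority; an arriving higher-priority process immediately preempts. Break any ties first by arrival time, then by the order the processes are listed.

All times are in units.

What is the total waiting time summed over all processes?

20

Gantt: | J2 0-1 | J3 1-7 | J2 7-17 | J1 17-29 |
Completion: J1=29  J2=17  J3=7
Turnaround (C−A): J1=26  J2=17  J3=6
Waiting = turnaround − burst: J1=14, J2=6, J3=0
Total waiting = 14 + 6 + 0 = 20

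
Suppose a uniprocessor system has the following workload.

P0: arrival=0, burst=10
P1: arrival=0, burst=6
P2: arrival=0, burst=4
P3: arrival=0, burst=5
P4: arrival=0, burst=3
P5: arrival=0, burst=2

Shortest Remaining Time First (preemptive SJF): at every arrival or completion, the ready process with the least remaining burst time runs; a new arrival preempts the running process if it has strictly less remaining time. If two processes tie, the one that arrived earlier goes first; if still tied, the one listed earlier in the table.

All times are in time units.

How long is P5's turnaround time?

2

Timeline: | P5 0-2 | P4 2-5 | P2 5-9 | P3 9-14 | P1 14-20 | P0 20-30 |
Completion: P0=30  P1=20  P2=9  P3=14  P4=5  P5=2
Turnaround (C−A): P0=30  P1=20  P2=9  P3=14  P4=5  P5=2
Turnaround(P5) = completion − arrival = 2 − 0 = 2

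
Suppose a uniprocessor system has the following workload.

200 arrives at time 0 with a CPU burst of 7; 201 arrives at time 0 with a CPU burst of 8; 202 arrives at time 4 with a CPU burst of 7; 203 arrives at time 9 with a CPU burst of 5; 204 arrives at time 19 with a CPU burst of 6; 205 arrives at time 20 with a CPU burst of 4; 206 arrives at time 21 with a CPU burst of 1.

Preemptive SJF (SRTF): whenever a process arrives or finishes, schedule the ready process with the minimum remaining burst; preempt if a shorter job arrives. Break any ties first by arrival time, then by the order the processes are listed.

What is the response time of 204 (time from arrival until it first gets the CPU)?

0

Timeline: | 200 0-7 | 202 7-14 | 203 14-19 | 204 19-20 | 205 20-21 | 206 21-22 | 205 22-25 | 204 25-30 | 201 30-38 |
Completion: 200=7  201=38  202=14  203=19  204=30  205=25  206=22
Response(204) = first start − arrival = 19 − 19 = 0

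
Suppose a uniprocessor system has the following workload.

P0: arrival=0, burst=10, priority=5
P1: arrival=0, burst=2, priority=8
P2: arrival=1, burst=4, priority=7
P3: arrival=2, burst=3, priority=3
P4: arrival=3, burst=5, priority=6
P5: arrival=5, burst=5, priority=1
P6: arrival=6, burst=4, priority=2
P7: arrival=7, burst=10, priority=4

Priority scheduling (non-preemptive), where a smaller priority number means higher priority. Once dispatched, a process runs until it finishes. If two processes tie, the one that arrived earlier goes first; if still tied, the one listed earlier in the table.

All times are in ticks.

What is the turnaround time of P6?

Schedule: | P0 0-10 | P5 10-15 | P6 15-19 | P3 19-22 | P7 22-32 | P4 32-37 | P2 37-41 | P1 41-43 |
Completion: P0=10  P1=43  P2=41  P3=22  P4=37  P5=15  P6=19  P7=32
Turnaround (C−A): P0=10  P1=43  P2=40  P3=20  P4=34  P5=10  P6=13  P7=25
Turnaround(P6) = completion − arrival = 19 − 6 = 13

13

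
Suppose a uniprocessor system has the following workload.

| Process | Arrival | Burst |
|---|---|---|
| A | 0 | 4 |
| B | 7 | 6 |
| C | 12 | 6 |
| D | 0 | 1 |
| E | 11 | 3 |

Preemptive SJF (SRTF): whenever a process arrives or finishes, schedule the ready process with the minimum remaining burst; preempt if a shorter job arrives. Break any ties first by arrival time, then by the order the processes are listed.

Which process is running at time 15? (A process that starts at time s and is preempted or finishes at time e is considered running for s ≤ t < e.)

Schedule: | D 0-1 | A 1-5 | idle 5-7 | B 7-13 | E 13-16 | C 16-22 |
Completion: A=5  B=13  C=22  D=1  E=16

E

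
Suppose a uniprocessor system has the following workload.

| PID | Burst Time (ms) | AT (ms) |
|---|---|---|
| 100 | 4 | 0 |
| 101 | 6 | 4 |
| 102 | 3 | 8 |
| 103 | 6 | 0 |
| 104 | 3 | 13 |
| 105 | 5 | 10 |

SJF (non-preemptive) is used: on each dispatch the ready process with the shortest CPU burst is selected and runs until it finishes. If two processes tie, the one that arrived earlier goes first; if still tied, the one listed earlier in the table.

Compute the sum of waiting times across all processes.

29

Schedule: | 100 0-4 | 103 4-10 | 102 10-13 | 104 13-16 | 105 16-21 | 101 21-27 |
Completion: 100=4  101=27  102=13  103=10  104=16  105=21
Turnaround (C−A): 100=4  101=23  102=5  103=10  104=3  105=11
Waiting = turnaround − burst: 100=0, 101=17, 102=2, 103=4, 104=0, 105=6
Total waiting = 0 + 17 + 2 + 4 + 0 + 6 = 29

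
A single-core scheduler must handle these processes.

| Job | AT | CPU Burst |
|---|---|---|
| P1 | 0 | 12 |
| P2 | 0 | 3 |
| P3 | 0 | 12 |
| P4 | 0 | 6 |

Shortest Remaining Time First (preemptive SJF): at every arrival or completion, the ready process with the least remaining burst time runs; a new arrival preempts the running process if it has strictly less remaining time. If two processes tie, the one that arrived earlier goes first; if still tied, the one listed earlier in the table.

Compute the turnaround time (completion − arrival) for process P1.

Timeline: | P2 0-3 | P4 3-9 | P1 9-21 | P3 21-33 |
Completion: P1=21  P2=3  P3=33  P4=9
Turnaround(P1) = completion − arrival = 21 − 0 = 21

21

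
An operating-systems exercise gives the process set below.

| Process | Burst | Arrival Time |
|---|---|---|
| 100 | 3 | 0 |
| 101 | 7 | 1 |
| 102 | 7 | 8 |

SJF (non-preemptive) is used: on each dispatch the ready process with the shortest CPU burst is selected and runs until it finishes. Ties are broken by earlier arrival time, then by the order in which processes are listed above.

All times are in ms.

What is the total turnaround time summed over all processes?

21

Gantt: | 100 0-3 | 101 3-10 | 102 10-17 |
Completion: 100=3  101=10  102=17
Turnaround (C−A): 100=3  101=9  102=9
Turnaround = completion − arrival: 100=3, 101=9, 102=9
Total turnaround = 3 + 9 + 9 = 21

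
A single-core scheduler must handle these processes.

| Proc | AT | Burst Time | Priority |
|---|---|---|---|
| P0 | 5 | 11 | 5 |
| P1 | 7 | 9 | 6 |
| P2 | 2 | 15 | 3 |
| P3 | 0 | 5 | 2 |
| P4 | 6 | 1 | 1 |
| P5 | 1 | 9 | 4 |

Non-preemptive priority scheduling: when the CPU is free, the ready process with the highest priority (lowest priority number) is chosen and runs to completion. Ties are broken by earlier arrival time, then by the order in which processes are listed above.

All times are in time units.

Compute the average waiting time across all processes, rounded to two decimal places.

16.00

Gantt: | P3 0-5 | P2 5-20 | P4 20-21 | P5 21-30 | P0 30-41 | P1 41-50 |
Completion: P0=41  P1=50  P2=20  P3=5  P4=21  P5=30
Waiting times: P0=25, P1=34, P2=3, P3=0, P4=14, P5=20
Average waiting = (25+34+3+0+14+20) / 6 = 96/6 = 16.00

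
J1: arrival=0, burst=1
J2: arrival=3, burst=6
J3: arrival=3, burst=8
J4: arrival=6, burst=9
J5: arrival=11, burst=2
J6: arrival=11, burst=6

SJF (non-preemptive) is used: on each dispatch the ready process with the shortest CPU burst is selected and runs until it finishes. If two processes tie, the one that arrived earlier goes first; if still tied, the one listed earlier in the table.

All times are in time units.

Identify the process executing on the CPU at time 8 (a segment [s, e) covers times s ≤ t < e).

Timeline: | J1 0-1 | idle 1-3 | J2 3-9 | J3 9-17 | J5 17-19 | J6 19-25 | J4 25-34 |
Completion: J1=1  J2=9  J3=17  J4=34  J5=19  J6=25
Turnaround (C−A): J1=1  J2=6  J3=14  J4=28  J5=8  J6=14

J2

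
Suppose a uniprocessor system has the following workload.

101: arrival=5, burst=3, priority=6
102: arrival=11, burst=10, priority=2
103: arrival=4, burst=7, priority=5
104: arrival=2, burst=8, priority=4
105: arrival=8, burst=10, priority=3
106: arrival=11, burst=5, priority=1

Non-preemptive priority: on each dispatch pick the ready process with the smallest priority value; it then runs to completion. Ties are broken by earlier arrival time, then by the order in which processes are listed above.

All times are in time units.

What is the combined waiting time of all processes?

93

Gantt: | idle 0-2 | 104 2-10 | 105 10-20 | 106 20-25 | 102 25-35 | 103 35-42 | 101 42-45 |
Completion: 101=45  102=35  103=42  104=10  105=20  106=25
Turnaround (C−A): 101=40  102=24  103=38  104=8  105=12  106=14
Waiting = turnaround − burst: 101=37, 102=14, 103=31, 104=0, 105=2, 106=9
Total waiting = 37 + 14 + 31 + 0 + 2 + 9 = 93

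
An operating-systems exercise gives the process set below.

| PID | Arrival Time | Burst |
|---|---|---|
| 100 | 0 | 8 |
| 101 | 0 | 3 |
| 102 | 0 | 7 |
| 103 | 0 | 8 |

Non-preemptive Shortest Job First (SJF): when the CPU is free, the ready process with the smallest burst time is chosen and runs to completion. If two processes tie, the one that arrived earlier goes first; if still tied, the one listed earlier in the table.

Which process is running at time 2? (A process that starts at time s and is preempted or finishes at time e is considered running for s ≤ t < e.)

Timeline: | 101 0-3 | 102 3-10 | 100 10-18 | 103 18-26 |
Completion: 100=18  101=3  102=10  103=26

101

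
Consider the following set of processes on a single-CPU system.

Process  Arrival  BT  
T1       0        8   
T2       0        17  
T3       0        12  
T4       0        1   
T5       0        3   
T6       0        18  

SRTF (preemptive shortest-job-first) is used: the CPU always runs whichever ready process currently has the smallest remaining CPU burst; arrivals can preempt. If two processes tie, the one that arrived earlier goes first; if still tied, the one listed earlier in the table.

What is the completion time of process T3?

Gantt: | T4 0-1 | T5 1-4 | T1 4-12 | T3 12-24 | T2 24-41 | T6 41-59 |
Completion: T1=12  T2=41  T3=24  T4=1  T5=4  T6=59
Turnaround (C−A): T1=12  T2=41  T3=24  T4=1  T5=4  T6=59

24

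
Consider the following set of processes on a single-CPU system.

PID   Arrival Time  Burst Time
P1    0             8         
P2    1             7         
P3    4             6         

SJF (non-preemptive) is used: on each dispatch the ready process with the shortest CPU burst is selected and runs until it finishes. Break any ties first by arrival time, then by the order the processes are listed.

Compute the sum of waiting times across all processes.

Schedule: | P1 0-8 | P3 8-14 | P2 14-21 |
Completion: P1=8  P2=21  P3=14
Waiting = turnaround − burst: P1=0, P2=13, P3=4
Total waiting = 0 + 13 + 4 = 17

17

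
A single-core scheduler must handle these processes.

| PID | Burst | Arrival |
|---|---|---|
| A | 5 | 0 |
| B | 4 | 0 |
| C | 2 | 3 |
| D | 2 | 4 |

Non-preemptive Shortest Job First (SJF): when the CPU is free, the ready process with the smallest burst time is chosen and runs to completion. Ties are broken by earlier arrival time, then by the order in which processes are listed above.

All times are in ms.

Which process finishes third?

Gantt: | B 0-4 | C 4-6 | D 6-8 | A 8-13 |
Completion: A=13  B=4  C=6  D=8
Turnaround (C−A): A=13  B=4  C=3  D=4
Finish order: B → C → D → A

D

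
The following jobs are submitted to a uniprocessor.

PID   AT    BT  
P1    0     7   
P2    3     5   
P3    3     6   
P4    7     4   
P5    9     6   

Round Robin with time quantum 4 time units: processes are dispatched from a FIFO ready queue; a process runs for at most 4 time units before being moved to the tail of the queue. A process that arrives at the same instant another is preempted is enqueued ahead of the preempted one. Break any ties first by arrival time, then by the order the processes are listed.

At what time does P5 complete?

Gantt: | P1 0-4 | P2 4-8 | P3 8-12 | P1 12-15 | P4 15-19 | P2 19-20 | P5 20-24 | P3 24-26 | P5 26-28 |
Completion: P1=15  P2=20  P3=26  P4=19  P5=28
Turnaround (C−A): P1=15  P2=17  P3=23  P4=12  P5=19

28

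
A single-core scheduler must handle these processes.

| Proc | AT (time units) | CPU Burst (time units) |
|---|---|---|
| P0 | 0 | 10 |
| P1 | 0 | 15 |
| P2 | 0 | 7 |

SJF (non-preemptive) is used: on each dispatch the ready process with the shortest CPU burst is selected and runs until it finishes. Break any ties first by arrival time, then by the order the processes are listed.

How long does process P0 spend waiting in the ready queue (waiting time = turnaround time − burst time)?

7

Gantt: | P2 0-7 | P0 7-17 | P1 17-32 |
Completion: P0=17  P1=32  P2=7
Turnaround (C−A): P0=17  P1=32  P2=7
Waiting(P0) = turnaround − burst = 17 − 10 = 7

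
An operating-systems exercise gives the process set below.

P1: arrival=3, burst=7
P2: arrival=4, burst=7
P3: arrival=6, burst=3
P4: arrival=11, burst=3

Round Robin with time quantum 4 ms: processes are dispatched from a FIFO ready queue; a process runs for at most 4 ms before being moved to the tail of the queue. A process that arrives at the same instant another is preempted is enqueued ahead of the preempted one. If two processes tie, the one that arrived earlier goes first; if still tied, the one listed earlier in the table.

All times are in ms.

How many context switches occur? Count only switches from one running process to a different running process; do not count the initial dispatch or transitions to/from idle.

5

Timeline: | idle 0-3 | P1 3-7 | P2 7-11 | P3 11-14 | P1 14-17 | P4 17-20 | P2 20-23 |
Completion: P1=17  P2=23  P3=14  P4=20
Turnaround (C−A): P1=14  P2=19  P3=8  P4=9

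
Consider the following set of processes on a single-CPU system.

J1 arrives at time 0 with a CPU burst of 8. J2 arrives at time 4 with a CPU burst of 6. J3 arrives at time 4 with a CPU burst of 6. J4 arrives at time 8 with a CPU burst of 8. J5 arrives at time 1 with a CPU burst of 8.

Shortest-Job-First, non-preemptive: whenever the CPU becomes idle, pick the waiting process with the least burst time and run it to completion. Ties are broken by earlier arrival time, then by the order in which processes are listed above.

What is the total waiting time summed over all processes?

53

Gantt: | J1 0-8 | J2 8-14 | J3 14-20 | J5 20-28 | J4 28-36 |
Completion: J1=8  J2=14  J3=20  J4=36  J5=28
Turnaround (C−A): J1=8  J2=10  J3=16  J4=28  J5=27
Waiting = turnaround − burst: J1=0, J2=4, J3=10, J4=20, J5=19
Total waiting = 0 + 4 + 10 + 20 + 19 = 53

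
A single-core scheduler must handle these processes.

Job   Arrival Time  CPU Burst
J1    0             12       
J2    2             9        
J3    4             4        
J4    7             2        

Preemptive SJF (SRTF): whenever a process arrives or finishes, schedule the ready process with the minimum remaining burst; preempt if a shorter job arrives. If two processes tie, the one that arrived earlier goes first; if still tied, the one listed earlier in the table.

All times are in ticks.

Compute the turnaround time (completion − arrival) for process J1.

27

Timeline: | J1 0-2 | J2 2-4 | J3 4-8 | J4 8-10 | J2 10-17 | J1 17-27 |
Completion: J1=27  J2=17  J3=8  J4=10
Turnaround (C−A): J1=27  J2=15  J3=4  J4=3
Turnaround(J1) = completion − arrival = 27 − 0 = 27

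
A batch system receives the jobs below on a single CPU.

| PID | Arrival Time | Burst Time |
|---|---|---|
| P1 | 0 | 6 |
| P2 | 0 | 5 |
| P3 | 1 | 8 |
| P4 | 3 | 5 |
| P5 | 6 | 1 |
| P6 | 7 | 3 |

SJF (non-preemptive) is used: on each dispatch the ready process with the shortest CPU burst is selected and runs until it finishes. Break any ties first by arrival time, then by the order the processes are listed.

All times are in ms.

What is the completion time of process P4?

Gantt: | P2 0-5 | P4 5-10 | P5 10-11 | P6 11-14 | P1 14-20 | P3 20-28 |
Completion: P1=20  P2=5  P3=28  P4=10  P5=11  P6=14

10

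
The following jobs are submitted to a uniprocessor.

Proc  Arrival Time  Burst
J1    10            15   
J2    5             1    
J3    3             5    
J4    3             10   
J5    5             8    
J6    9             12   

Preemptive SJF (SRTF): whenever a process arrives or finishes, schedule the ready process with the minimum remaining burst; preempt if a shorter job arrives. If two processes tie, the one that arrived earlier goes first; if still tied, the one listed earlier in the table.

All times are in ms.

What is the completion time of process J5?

Schedule: | idle 0-3 | J3 3-5 | J2 5-6 | J3 6-9 | J5 9-17 | J4 17-27 | J6 27-39 | J1 39-54 |
Completion: J1=54  J2=6  J3=9  J4=27  J5=17  J6=39
Turnaround (C−A): J1=44  J2=1  J3=6  J4=24  J5=12  J6=30

17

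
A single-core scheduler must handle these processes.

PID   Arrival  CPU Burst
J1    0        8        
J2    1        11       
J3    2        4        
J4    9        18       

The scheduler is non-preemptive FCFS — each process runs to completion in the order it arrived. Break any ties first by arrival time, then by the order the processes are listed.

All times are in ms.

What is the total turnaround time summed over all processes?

Schedule: | J1 0-8 | J2 8-19 | J3 19-23 | J4 23-41 |
Completion: J1=8  J2=19  J3=23  J4=41
Turnaround (C−A): J1=8  J2=18  J3=21  J4=32
Turnaround = completion − arrival: J1=8, J2=18, J3=21, J4=32
Total turnaround = 8 + 18 + 21 + 32 = 79

79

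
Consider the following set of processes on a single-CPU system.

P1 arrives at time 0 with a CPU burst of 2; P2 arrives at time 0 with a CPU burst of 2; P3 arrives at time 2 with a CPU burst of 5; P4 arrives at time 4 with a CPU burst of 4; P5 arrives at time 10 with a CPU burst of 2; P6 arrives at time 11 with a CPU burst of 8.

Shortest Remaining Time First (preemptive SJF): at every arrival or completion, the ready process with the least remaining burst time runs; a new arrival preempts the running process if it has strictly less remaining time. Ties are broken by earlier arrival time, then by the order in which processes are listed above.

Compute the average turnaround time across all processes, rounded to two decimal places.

6.17

Timeline: | P1 0-2 | P2 2-4 | P4 4-8 | P3 8-10 | P5 10-12 | P3 12-15 | P6 15-23 |
Completion: P1=2  P2=4  P3=15  P4=8  P5=12  P6=23
Turnaround (C−A): P1=2  P2=4  P3=13  P4=4  P5=2  P6=12
Turnaround times: P1=2, P2=4, P3=13, P4=4, P5=2, P6=12
Average turnaround = (2+4+13+4+2+12) / 6 = 37/6 = 6.17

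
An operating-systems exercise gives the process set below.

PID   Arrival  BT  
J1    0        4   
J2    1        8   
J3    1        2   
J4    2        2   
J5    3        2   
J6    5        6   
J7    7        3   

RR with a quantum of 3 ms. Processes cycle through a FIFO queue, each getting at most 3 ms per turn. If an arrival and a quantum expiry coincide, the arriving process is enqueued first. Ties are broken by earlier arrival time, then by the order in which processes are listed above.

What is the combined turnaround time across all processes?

Schedule: | J1 0-3 | J2 3-6 | J3 6-8 | J4 8-10 | J5 10-12 | J1 12-13 | J6 13-16 | J2 16-19 | J7 19-22 | J6 22-25 | J2 25-27 |
Completion: J1=13  J2=27  J3=8  J4=10  J5=12  J6=25  J7=22
Turnaround (C−A): J1=13  J2=26  J3=7  J4=8  J5=9  J6=20  J7=15
Turnaround = completion − arrival: J1=13, J2=26, J3=7, J4=8, J5=9, J6=20, J7=15
Total turnaround = 13 + 26 + 7 + 8 + 9 + 20 + 15 = 98

98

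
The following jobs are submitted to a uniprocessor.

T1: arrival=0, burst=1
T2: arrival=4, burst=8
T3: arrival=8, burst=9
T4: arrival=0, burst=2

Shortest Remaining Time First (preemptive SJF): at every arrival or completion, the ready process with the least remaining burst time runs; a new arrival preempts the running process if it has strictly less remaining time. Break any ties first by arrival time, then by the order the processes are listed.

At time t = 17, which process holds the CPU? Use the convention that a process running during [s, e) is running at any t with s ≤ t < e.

Schedule: | T1 0-1 | T4 1-3 | idle 3-4 | T2 4-12 | T3 12-21 |
Completion: T1=1  T2=12  T3=21  T4=3

T3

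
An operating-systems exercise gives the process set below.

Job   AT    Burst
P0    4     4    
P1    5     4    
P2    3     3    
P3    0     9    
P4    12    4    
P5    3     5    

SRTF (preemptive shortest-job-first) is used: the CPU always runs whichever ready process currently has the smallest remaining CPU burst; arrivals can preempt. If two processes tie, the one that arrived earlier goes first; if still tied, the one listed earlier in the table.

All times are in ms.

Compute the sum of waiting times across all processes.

44

Schedule: | P3 0-3 | P2 3-6 | P0 6-10 | P1 10-14 | P4 14-18 | P5 18-23 | P3 23-29 |
Completion: P0=10  P1=14  P2=6  P3=29  P4=18  P5=23
Waiting = turnaround − burst: P0=2, P1=5, P2=0, P3=20, P4=2, P5=15
Total waiting = 2 + 5 + 0 + 20 + 2 + 15 = 44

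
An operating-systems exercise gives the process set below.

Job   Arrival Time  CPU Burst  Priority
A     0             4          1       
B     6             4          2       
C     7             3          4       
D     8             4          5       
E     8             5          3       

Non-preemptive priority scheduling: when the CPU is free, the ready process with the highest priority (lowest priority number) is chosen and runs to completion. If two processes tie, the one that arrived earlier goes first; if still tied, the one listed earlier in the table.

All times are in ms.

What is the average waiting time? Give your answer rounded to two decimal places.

Timeline: | A 0-4 | idle 4-6 | B 6-10 | E 10-15 | C 15-18 | D 18-22 |
Completion: A=4  B=10  C=18  D=22  E=15
Turnaround (C−A): A=4  B=4  C=11  D=14  E=7
Waiting times: A=0, B=0, C=8, D=10, E=2
Average waiting = (0+0+8+10+2) / 5 = 20/5 = 4.00

4.00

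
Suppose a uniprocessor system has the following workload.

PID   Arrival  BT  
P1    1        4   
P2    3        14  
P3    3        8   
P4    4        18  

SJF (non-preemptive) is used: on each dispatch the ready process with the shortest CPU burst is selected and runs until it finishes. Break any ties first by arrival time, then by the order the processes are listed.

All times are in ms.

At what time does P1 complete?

5

Timeline: | idle 0-1 | P1 1-5 | P3 5-13 | P2 13-27 | P4 27-45 |
Completion: P1=5  P2=27  P3=13  P4=45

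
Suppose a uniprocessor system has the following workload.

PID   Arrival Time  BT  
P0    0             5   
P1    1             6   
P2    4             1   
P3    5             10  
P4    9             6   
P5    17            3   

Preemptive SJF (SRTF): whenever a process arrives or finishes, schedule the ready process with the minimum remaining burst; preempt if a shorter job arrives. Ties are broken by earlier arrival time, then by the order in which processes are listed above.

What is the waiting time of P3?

Timeline: | P0 0-5 | P2 5-6 | P1 6-12 | P4 12-18 | P5 18-21 | P3 21-31 |
Completion: P0=5  P1=12  P2=6  P3=31  P4=18  P5=21
Turnaround (C−A): P0=5  P1=11  P2=2  P3=26  P4=9  P5=4
Waiting(P3) = turnaround − burst = 26 − 10 = 16

16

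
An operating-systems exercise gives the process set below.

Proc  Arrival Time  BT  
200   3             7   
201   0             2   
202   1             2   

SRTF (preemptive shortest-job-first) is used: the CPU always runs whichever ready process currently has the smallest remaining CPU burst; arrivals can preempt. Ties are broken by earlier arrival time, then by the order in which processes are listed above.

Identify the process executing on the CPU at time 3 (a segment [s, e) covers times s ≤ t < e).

Timeline: | 201 0-2 | 202 2-4 | 200 4-11 |
Completion: 200=11  201=2  202=4
Turnaround (C−A): 200=8  201=2  202=3

202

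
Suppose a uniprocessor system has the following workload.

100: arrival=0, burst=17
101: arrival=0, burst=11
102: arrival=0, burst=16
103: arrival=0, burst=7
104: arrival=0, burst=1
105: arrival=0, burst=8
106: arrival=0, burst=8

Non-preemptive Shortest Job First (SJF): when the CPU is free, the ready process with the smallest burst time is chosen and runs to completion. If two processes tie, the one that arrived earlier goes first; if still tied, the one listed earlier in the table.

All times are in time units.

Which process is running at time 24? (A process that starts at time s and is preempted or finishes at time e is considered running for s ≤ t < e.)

Timeline: | 104 0-1 | 103 1-8 | 105 8-16 | 106 16-24 | 101 24-35 | 102 35-51 | 100 51-68 |
Completion: 100=68  101=35  102=51  103=8  104=1  105=16  106=24
Turnaround (C−A): 100=68  101=35  102=51  103=8  104=1  105=16  106=24

101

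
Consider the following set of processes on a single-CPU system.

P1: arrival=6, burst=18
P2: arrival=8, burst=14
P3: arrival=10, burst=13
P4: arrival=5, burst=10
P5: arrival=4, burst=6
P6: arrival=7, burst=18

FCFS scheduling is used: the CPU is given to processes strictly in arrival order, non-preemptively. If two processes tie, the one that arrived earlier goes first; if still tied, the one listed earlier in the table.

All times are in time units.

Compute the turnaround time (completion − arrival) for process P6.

49

Timeline: | idle 0-4 | P5 4-10 | P4 10-20 | P1 20-38 | P6 38-56 | P2 56-70 | P3 70-83 |
Completion: P1=38  P2=70  P3=83  P4=20  P5=10  P6=56
Turnaround (C−A): P1=32  P2=62  P3=73  P4=15  P5=6  P6=49
Turnaround(P6) = completion − arrival = 56 − 7 = 49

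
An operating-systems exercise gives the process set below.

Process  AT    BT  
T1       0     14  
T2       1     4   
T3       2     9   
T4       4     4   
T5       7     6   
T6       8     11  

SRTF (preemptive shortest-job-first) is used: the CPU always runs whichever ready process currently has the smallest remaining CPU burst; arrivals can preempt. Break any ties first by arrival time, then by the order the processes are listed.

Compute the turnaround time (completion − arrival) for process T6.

Timeline: | T1 0-1 | T2 1-5 | T4 5-9 | T5 9-15 | T3 15-24 | T6 24-35 | T1 35-48 |
Completion: T1=48  T2=5  T3=24  T4=9  T5=15  T6=35
Turnaround (C−A): T1=48  T2=4  T3=22  T4=5  T5=8  T6=27
Turnaround(T6) = completion − arrival = 35 − 8 = 27

27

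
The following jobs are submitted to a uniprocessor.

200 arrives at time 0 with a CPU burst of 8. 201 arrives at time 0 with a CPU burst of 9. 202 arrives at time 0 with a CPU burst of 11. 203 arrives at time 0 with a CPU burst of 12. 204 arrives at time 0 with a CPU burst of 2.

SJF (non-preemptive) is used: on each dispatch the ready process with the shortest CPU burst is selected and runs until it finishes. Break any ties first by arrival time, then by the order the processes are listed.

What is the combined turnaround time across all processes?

103

Schedule: | 204 0-2 | 200 2-10 | 201 10-19 | 202 19-30 | 203 30-42 |
Completion: 200=10  201=19  202=30  203=42  204=2
Turnaround = completion − arrival: 200=10, 201=19, 202=30, 203=42, 204=2
Total turnaround = 10 + 19 + 30 + 42 + 2 = 103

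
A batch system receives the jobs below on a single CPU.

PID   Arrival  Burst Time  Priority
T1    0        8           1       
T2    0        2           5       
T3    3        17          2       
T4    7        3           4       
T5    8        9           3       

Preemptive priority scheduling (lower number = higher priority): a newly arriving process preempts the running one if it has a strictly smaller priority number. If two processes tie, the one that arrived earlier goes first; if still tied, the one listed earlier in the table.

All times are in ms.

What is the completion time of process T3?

25

Schedule: | T1 0-8 | T3 8-25 | T5 25-34 | T4 34-37 | T2 37-39 |
Completion: T1=8  T2=39  T3=25  T4=37  T5=34
Turnaround (C−A): T1=8  T2=39  T3=22  T4=30  T5=26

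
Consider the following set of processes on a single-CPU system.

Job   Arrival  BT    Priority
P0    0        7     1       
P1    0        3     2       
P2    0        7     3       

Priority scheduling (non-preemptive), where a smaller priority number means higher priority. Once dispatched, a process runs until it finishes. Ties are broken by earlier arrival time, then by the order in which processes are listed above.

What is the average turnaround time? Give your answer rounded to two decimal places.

Gantt: | P0 0-7 | P1 7-10 | P2 10-17 |
Completion: P0=7  P1=10  P2=17
Turnaround times: P0=7, P1=10, P2=17
Average turnaround = (7+10+17) / 3 = 34/3 = 11.33

11.33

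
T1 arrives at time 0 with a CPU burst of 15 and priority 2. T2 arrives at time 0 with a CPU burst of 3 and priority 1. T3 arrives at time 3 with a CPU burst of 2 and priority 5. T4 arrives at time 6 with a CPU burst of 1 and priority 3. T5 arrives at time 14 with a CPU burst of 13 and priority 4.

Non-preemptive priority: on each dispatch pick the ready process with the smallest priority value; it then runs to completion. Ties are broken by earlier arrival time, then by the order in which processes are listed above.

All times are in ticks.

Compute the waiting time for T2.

Timeline: | T2 0-3 | T1 3-18 | T4 18-19 | T5 19-32 | T3 32-34 |
Completion: T1=18  T2=3  T3=34  T4=19  T5=32
Waiting(T2) = turnaround − burst = 3 − 3 = 0

0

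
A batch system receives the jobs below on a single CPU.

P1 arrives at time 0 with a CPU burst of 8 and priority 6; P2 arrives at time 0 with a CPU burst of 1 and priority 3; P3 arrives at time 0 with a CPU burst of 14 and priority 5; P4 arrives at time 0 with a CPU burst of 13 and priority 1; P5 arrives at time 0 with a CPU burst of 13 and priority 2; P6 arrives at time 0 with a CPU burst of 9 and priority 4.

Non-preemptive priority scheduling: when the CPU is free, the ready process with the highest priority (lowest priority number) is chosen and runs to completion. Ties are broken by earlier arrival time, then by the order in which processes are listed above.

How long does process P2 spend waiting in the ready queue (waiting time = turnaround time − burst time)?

Gantt: | P4 0-13 | P5 13-26 | P2 26-27 | P6 27-36 | P3 36-50 | P1 50-58 |
Completion: P1=58  P2=27  P3=50  P4=13  P5=26  P6=36
Waiting(P2) = turnaround − burst = 27 − 1 = 26

26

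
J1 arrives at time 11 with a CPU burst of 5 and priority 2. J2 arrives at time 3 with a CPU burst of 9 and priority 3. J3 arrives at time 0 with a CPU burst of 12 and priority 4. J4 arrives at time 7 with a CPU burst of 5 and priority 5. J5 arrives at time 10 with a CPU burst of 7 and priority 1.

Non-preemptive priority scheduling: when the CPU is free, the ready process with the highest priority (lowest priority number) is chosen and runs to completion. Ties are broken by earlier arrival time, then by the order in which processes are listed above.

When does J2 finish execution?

33

Schedule: | J3 0-12 | J5 12-19 | J1 19-24 | J2 24-33 | J4 33-38 |
Completion: J1=24  J2=33  J3=12  J4=38  J5=19
Turnaround (C−A): J1=13  J2=30  J3=12  J4=31  J5=9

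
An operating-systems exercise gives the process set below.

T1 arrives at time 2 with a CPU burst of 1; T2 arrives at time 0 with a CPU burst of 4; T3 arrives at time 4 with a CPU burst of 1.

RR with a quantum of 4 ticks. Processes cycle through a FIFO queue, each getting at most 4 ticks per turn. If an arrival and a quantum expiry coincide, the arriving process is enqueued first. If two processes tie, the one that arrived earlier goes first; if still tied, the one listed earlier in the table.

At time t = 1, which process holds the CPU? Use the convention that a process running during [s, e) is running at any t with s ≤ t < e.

Gantt: | T2 0-4 | T1 4-5 | T3 5-6 |
Completion: T1=5  T2=4  T3=6
Turnaround (C−A): T1=3  T2=4  T3=2

T2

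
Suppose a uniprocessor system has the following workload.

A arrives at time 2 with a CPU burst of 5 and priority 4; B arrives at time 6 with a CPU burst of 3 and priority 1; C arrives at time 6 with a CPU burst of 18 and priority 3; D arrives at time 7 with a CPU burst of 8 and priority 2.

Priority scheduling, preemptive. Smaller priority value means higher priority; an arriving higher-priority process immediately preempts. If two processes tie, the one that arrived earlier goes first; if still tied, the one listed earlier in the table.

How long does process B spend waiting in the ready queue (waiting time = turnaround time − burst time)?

Schedule: | idle 0-2 | A 2-6 | B 6-9 | D 9-17 | C 17-35 | A 35-36 |
Completion: A=36  B=9  C=35  D=17
Turnaround (C−A): A=34  B=3  C=29  D=10
Waiting(B) = turnaround − burst = 3 − 3 = 0

0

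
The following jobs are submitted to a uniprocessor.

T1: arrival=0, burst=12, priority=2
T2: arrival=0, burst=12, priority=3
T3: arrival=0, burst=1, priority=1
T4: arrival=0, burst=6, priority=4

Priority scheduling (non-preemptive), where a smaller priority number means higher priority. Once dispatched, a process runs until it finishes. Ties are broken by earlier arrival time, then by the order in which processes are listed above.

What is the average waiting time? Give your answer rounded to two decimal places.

9.75

Timeline: | T3 0-1 | T1 1-13 | T2 13-25 | T4 25-31 |
Completion: T1=13  T2=25  T3=1  T4=31
Turnaround (C−A): T1=13  T2=25  T3=1  T4=31
Waiting times: T1=1, T2=13, T3=0, T4=25
Average waiting = (1+13+0+25) / 4 = 39/4 = 9.75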